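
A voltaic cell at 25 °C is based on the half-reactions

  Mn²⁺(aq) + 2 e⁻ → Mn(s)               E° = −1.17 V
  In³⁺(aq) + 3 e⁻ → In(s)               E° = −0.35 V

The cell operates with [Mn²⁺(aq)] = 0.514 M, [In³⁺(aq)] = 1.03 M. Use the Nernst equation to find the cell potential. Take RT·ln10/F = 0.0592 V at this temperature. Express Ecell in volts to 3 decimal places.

+0.829 V

The In³⁺/In couple has the more positive E°, so it is the cathode; Mn²⁺/Mn is the anode.
The standard potential is −0.35 − (−1.17) = +0.82 V and the balanced reaction transfers n = 6 electrons.
Balancing gives 2 In³⁺(aq) + 3 Mn(s) → 2 In(s) + 3 Mn²⁺(aq); hence Q = [Mn²⁺(aq)]^3 / [In³⁺(aq)]^2 = 0.128 (log Q = −0.893).
By the Nernst equation, E = +0.82 − (0.0592/6)·(−0.893) = +0.829 V.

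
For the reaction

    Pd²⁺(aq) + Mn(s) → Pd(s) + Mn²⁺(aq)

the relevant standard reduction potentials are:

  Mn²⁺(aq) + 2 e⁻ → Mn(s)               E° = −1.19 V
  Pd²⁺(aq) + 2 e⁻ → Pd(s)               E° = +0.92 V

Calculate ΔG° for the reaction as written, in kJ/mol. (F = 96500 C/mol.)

−407 kJ/mol

In the reaction as written Pd²⁺(aq) is reduced, so the Pd²⁺/Pd couple is the cathode and Mn²⁺/Mn is the anode.
E°cell = +0.92 − (−1.19) = +2.11 V; balancing electrons gives n = 2.
ΔG° = −nFE°cell = −(2)(96500)(+2.11) J/mol = −407 kJ/mol.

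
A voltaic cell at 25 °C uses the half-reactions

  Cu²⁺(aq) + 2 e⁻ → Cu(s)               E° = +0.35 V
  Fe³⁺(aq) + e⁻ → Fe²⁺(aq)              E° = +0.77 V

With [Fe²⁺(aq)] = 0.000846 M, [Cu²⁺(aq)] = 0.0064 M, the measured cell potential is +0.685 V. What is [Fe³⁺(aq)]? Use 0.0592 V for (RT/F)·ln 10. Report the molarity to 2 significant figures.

With Fe³⁺/Fe²⁺ at the cathode and Cu²⁺/Cu at the anode, E°cell = +0.77 − (+0.35) = +0.42 V (n = 2).
Rearranging E = E° − (0.0592/n)·log Q gives log Q = 2(+0.42 − (+0.685))/0.0592 = −8.953.
The balanced reaction is 2 Fe³⁺(aq) + Cu(s) → 2 Fe²⁺(aq) + Cu²⁺(aq), so Q = ([Fe²⁺(aq)]^2·[Cu²⁺(aq)]) / [Fe³⁺(aq)]^2.
Isolating [Fe³⁺(aq)] in Q = 10^{−8.953} yields log [Fe³⁺(aq)] = 0.307, i.e. 2.0 M.

2.0 M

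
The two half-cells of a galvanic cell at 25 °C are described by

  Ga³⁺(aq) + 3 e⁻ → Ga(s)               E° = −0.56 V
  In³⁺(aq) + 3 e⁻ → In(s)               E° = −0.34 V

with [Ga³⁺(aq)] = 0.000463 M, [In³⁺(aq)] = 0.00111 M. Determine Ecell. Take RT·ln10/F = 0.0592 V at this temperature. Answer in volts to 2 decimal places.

+0.23 V

Since E°(In³⁺/In) > E°(Ga³⁺/Ga), In³⁺/In serves as the cathode.
E°cell = −0.34 − (−0.56) = +0.22 V, with n = 3 electrons transferred.
The balanced reaction is In³⁺(aq) + Ga(s) → In(s) + Ga³⁺(aq), so Q = [Ga³⁺(aq)] / [In³⁺(aq)] = 0.417 and log Q = −0.380.
By the Nernst equation, E = +0.22 − (0.0592/3)·(−0.380) = +0.23 V.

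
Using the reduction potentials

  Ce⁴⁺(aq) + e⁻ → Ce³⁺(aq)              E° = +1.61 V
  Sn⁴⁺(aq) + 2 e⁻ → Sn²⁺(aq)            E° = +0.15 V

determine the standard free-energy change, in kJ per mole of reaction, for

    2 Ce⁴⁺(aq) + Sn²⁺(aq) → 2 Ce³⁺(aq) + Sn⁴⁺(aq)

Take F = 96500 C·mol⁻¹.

In the reaction as written Ce⁴⁺(aq) is reduced, so the Ce⁴⁺/Ce³⁺ couple is the cathode and Sn⁴⁺/Sn²⁺ is the anode.
E°cell = +1.61 − (+0.15) = +1.46 V; balancing electrons gives n = 2.
ΔG° = −nFE°cell = −(2)(96500)(+1.46) J/mol = −282 kJ/mol.

−282 kJ/mol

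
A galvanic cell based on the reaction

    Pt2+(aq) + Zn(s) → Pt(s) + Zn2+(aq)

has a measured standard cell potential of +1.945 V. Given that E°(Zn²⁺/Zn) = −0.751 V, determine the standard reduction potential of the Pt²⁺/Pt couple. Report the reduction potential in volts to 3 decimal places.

+1.194 V

In the reaction as written the Pt²⁺/Pt couple is reduced (cathode) and Zn²⁺/Zn is oxidized (anode), so E°cell = E°(Pt²⁺/Pt) − E°(Zn²⁺/Zn).
E°(Pt²⁺/Pt) = E°cell + E°(anode) = +1.945 + (−0.751) = +1.194 V.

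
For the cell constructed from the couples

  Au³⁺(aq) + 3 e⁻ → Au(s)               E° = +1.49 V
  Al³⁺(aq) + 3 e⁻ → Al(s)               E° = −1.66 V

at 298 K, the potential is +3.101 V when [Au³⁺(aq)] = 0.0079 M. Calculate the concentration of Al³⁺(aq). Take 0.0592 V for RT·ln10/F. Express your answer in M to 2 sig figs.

Au³⁺/Au is the cathode (higher E°); E°cell = +1.49 − (−1.66) = +3.15 V with n = 3.
Rearranging E = E° − (0.0592/n)·log Q gives log Q = 3(+3.15 − (+3.101))/0.0592 = 2.483.
For Au³⁺(aq) + Al(s) → Au(s) + Al³⁺(aq), the reaction quotient is Q = [Al³⁺(aq)] / [Au³⁺(aq)].
Substituting the known concentrations and solving, log [Al³⁺(aq)] = 0.381 and [Al³⁺(aq)] = 2.4 M.

2.4 M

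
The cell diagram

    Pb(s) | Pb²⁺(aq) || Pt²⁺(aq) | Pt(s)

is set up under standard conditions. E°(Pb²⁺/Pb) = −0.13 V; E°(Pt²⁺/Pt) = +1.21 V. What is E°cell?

+1.34 V

By convention the left-hand electrode in cell notation is the anode (oxidation) and the right-hand electrode is the cathode (reduction).
E°cell = E°(right) − E°(left) = +1.21 − (−0.13) = +1.34 V.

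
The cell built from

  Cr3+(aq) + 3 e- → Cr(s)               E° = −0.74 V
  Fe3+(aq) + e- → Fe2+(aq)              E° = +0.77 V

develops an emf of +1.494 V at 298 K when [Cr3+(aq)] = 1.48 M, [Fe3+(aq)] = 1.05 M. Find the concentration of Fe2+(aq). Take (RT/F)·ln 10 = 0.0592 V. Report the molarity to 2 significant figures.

Fe³⁺/Fe²⁺ is the cathode (higher E°); E°cell = +0.77 − (−0.74) = +1.51 V with n = 3.
From the Nernst equation, log Q = n(E° − E)/0.0592 = 3·(+1.51 − (+1.494))/0.0592 = 0.811.
For 3 Fe3+(aq) + Cr(s) → 3 Fe2+(aq) + Cr3+(aq), the reaction quotient is Q = ([Fe2+(aq)]^3·[Cr3+(aq)]) / [Fe3+(aq)]^3.
Solving for the unknown gives log [Fe2+(aq)] = 0.235, so [Fe2+(aq)] ≈ 1.7 M.

1.7 M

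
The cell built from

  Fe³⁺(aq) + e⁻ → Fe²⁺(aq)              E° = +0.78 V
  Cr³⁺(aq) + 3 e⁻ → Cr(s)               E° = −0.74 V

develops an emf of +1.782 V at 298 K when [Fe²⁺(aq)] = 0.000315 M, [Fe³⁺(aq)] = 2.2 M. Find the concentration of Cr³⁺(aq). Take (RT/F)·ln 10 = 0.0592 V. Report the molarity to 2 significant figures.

0.018 M

The Fe³⁺/Fe²⁺ couple has the larger reduction potential, so it is the cathode: E°cell = +0.78 − (−0.74) = +1.52 V and n = 3.
Rearranging E = E° − (0.0592/n)·log Q gives log Q = 3(+1.52 − (+1.782))/0.0592 = −13.277.
The balanced reaction is 3 Fe³⁺(aq) + Cr(s) → 3 Fe²⁺(aq) + Cr³⁺(aq), so Q = ([Fe²⁺(aq)]^3·[Cr³⁺(aq)]) / [Fe³⁺(aq)]^3.
Substituting the known concentrations and solving, log [Cr³⁺(aq)] = −1.745 and [Cr³⁺(aq)] = 0.018 M.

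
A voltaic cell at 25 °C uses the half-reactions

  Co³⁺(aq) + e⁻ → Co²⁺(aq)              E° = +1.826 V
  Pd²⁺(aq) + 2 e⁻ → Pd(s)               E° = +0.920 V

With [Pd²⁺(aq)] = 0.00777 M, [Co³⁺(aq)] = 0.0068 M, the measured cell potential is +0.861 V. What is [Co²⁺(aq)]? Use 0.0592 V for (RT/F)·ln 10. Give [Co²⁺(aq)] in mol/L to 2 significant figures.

0.44 M

The Co³⁺/Co²⁺ couple has the larger reduction potential, so it is the cathode: E°cell = +1.826 − (+0.920) = +0.906 V and n = 2.
Rearranging E = E° − (0.0592/n)·log Q gives log Q = 2(+0.906 − (+0.861))/0.0592 = 1.520.
The balanced reaction is 2 Co³⁺(aq) + Pd(s) → 2 Co²⁺(aq) + Pd²⁺(aq), so Q = ([Co²⁺(aq)]^2·[Pd²⁺(aq)]) / [Co³⁺(aq)]^2.
Isolating [Co²⁺(aq)] in Q = 10^{1.520} yields log [Co²⁺(aq)] = −0.353, i.e. 0.44 M.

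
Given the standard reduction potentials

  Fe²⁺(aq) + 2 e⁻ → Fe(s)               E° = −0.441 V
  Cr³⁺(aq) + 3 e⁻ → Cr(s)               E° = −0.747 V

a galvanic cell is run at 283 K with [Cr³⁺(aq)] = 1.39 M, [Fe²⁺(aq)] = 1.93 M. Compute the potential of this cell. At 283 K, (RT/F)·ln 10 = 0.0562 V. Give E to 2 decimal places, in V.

Fe²⁺/Fe is reduced (cathode, E° = −0.441 V) and Cr³⁺/Cr is oxidized (anode).
E°cell = −0.441 − (−0.747) = +0.306 V, with n = 6 electrons transferred.
The balanced reaction is 3 Fe²⁺(aq) + 2 Cr(s) → 3 Fe(s) + 2 Cr³⁺(aq), so Q = [Cr³⁺(aq)]^2 / [Fe²⁺(aq)]^3 = 0.269 and log Q = −0.571.
Applying E = E° − (RT ln10/nF)·log Q gives +0.306 − (0.0562/6)(−0.571) = +0.31 V.

+0.31 V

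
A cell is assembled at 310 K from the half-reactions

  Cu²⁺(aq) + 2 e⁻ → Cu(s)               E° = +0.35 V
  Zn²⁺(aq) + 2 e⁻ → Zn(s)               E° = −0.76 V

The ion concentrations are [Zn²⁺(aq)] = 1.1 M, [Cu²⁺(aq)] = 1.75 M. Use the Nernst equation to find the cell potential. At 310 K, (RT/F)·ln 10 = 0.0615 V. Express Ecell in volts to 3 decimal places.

Since E°(Cu²⁺/Cu) > E°(Zn²⁺/Zn), Cu²⁺/Cu serves as the cathode.
E°cell = E°cat − E°an = +0.35 − (−0.76) = +1.11 V; n = 2.
For the overall reaction Cu²⁺(aq) + Zn(s) → Cu(s) + Zn²⁺(aq), Q = [Zn²⁺(aq)] / [Cu²⁺(aq)] = 0.629, giving log Q = −0.202.
Applying E = E° − (RT ln10/nF)·log Q gives +1.11 − (0.0615/2)(−0.202) = +1.116 V.

+1.116 V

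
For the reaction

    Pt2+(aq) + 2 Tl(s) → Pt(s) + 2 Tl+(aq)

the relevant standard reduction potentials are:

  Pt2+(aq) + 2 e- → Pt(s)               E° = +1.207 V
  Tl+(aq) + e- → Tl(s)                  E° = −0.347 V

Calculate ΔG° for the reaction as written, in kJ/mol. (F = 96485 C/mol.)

In the reaction as written Pt2+(aq) is reduced, so the Pt²⁺/Pt couple is the cathode and Tl⁺/Tl is the anode.
E°cell = +1.207 − (−0.347) = +1.554 V; balancing electrons gives n = 2.
ΔG° = −nFE°cell = −(2)(96485)(+1.554) J/mol = −300 kJ/mol.

−300 kJ/mol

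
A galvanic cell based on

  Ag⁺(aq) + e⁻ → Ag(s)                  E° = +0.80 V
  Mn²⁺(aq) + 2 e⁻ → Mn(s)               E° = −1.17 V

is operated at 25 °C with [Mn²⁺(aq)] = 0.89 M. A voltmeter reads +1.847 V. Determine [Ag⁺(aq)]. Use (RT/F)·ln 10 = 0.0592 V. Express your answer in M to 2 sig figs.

0.0079 M

The Ag⁺/Ag couple has the larger reduction potential, so it is the cathode: E°cell = +0.80 − (−1.17) = +1.97 V and n = 2.
Since E = E° − (0.0592/n)·log Q, log Q = n(E° − E)/0.0592 = 4.155.
The balanced reaction is 2 Ag⁺(aq) + Mn(s) → 2 Ag(s) + Mn²⁺(aq), so Q = [Mn²⁺(aq)] / [Ag⁺(aq)]^2.
Solving for the unknown gives log [Ag⁺(aq)] = −2.103, so [Ag⁺(aq)] ≈ 0.0079 M.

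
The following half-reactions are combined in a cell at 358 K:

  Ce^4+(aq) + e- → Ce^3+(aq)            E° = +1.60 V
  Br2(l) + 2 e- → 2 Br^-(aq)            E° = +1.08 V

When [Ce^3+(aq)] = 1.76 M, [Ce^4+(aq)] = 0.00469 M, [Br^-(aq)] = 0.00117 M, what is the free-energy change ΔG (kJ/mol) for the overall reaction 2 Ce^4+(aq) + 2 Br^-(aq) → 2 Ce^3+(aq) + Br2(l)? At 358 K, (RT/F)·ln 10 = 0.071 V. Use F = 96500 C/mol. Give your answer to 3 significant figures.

E°cell = +1.60 − (+1.08) = +0.52 V; the balanced reaction transfers n = 2 electrons.
Q = [Ce^3+(aq)]^2 / ([Ce^4+(aq)]^2·[Br^-(aq)]^2) = 1.03×10^11, so log Q = 11.012 and E = +0.52 − (0.071/2)(11.012) = +0.1291 V.
ΔG = −nFE = −(2)(96500)(+0.1291) J/mol = −24.9 kJ/mol.

−24.9 kJ/mol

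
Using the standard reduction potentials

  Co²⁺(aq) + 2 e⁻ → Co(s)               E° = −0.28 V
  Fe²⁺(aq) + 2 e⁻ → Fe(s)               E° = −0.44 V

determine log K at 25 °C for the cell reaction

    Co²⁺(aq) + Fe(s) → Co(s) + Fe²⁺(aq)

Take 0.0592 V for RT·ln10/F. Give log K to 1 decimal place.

The Co²⁺/Co couple is reduced (cathode); E°cell = −0.28 − (−0.44) = +0.16 V with n = 2.
At equilibrium E = 0, so log K = nE°cell / 0.0592 = (2)(+0.16) / 0.0592 = 5.4.

log K = 5.4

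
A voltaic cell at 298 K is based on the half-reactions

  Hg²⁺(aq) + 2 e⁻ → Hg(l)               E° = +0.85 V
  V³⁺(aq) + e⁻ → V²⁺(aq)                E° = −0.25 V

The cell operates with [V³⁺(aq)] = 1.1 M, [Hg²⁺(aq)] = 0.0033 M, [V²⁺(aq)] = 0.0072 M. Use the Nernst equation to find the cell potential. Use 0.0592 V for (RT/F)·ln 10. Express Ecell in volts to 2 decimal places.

Hg²⁺/Hg is reduced (cathode, E° = +0.85 V) and V³⁺/V²⁺ is oxidized (anode).
E°cell = +0.85 − (−0.25) = +1.10 V, with n = 2 electrons transferred.
For the overall reaction Hg²⁺(aq) + 2 V²⁺(aq) → Hg(l) + 2 V³⁺(aq), Q = [V³⁺(aq)]^2 / ([Hg²⁺(aq)]·[V²⁺(aq)]^2) = 7.07×10^6, giving log Q = 6.850.
By the Nernst equation, E = +1.10 − (0.0592/2)·(6.850) = +0.90 V.

+0.90 V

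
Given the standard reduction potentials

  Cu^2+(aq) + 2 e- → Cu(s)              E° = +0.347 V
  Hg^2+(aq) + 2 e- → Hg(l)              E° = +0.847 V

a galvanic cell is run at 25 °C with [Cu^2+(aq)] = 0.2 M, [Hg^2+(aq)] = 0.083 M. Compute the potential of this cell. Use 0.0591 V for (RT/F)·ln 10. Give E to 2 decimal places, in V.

+0.49 V

The Hg²⁺/Hg couple has the more positive E°, so it is the cathode; Cu²⁺/Cu is the anode.
E°cell = +0.847 − (+0.347) = +0.500 V, with n = 2 electrons transferred.
Balancing gives Hg^2+(aq) + Cu(s) → Hg(l) + Cu^2+(aq); hence Q = [Cu^2+(aq)] / [Hg^2+(aq)] = 2.41 (log Q = 0.382).
By the Nernst equation, E = +0.500 − (0.0591/2)·(0.382) = +0.49 V.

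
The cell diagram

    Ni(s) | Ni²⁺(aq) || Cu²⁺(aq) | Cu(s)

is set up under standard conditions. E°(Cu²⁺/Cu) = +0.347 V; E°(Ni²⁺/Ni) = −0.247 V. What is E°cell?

By convention the left-hand electrode in cell notation is the anode (oxidation) and the right-hand electrode is the cathode (reduction).
E°cell = E°(right) − E°(left) = +0.347 − (−0.247) = +0.594 V.

+0.594 V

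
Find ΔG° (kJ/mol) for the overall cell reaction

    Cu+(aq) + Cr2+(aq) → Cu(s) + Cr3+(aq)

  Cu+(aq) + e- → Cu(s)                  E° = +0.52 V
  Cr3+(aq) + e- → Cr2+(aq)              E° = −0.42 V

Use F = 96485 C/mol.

−90.7 kJ/mol

In the reaction as written Cu+(aq) is reduced, so the Cu⁺/Cu couple is the cathode and Cr³⁺/Cr²⁺ is the anode.
E°cell = +0.52 − (−0.42) = +0.94 V; balancing electrons gives n = 1.
ΔG° = −nFE°cell = −(1)(96485)(+0.94) J/mol = −90.7 kJ/mol.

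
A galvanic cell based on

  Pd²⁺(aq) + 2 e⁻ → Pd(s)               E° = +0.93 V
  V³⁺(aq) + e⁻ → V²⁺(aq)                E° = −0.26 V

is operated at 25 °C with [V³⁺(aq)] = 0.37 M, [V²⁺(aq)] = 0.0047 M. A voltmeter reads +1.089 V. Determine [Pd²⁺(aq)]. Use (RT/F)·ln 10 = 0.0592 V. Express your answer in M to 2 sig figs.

2.4 M

Pd²⁺/Pd is the cathode (higher E°); E°cell = +0.93 − (−0.26) = +1.19 V with n = 2.
Since E = E° − (0.0592/n)·log Q, log Q = n(E° − E)/0.0592 = 3.412.
For Pd²⁺(aq) + 2 V²⁺(aq) → Pd(s) + 2 V³⁺(aq), the reaction quotient is Q = [V³⁺(aq)]^2 / ([Pd²⁺(aq)]·[V²⁺(aq)]^2).
Substituting the known concentrations and solving, log [Pd²⁺(aq)] = 0.380 and [Pd²⁺(aq)] = 2.4 M.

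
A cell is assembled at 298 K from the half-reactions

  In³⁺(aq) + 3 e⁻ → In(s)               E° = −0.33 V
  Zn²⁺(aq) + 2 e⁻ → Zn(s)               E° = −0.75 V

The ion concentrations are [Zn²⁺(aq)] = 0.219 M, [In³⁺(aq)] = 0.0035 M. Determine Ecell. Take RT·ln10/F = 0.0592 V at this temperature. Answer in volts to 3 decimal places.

+0.391 V

The In³⁺/In couple has the more positive E°, so it is the cathode; Zn²⁺/Zn is the anode.
E°cell = −0.33 − (−0.75) = +0.42 V, with n = 6 electrons transferred.
Balancing gives 2 In³⁺(aq) + 3 Zn(s) → 2 In(s) + 3 Zn²⁺(aq); hence Q = [Zn²⁺(aq)]^3 / [In³⁺(aq)]^2 = 857 (log Q = 2.933).
Applying E = E° − (RT ln10/nF)·log Q gives +0.42 − (0.0592/6)(2.933) = +0.391 V.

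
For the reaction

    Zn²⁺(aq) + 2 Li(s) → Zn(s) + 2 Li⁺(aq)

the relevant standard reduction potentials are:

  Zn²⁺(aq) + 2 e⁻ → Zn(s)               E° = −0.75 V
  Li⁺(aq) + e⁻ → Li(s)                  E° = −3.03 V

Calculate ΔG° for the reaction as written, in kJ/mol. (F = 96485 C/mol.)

In the reaction as written Zn²⁺(aq) is reduced, so the Zn²⁺/Zn couple is the cathode and Li⁺/Li is the anode.
E°cell = −0.75 − (−3.03) = +2.28 V; balancing electrons gives n = 2.
ΔG° = −nFE°cell = −(2)(96485)(+2.28) J/mol = −440 kJ/mol.

−440 kJ/mol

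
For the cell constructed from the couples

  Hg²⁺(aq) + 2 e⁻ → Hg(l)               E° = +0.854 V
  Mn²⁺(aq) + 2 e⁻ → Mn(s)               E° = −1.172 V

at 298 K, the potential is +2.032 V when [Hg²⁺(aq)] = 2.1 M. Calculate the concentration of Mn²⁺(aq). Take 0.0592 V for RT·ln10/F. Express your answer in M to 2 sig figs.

Hg²⁺/Hg is the cathode (higher E°); E°cell = +0.854 − (−1.172) = +2.026 V with n = 2.
Rearranging E = E° − (0.0592/n)·log Q gives log Q = 2(+2.026 − (+2.032))/0.0592 = −0.203.
For Hg²⁺(aq) + Mn(s) → Hg(l) + Mn²⁺(aq), the reaction quotient is Q = [Mn²⁺(aq)] / [Hg²⁺(aq)].
Isolating [Mn²⁺(aq)] in Q = 10^{−0.203} yields log [Mn²⁺(aq)] = 0.119, i.e. 1.3 M.

1.3 M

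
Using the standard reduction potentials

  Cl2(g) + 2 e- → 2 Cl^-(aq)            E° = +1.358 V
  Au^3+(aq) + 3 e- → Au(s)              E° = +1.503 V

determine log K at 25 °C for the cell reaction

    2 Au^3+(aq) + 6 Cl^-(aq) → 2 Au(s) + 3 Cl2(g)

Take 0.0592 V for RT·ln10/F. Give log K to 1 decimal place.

log K = 14.7

The Au³⁺/Au couple is reduced (cathode); E°cell = +1.503 − (+1.358) = +0.145 V with n = 6.
At equilibrium E = 0, so log K = nE°cell / 0.0592 = (6)(+0.145) / 0.0592 = 14.7.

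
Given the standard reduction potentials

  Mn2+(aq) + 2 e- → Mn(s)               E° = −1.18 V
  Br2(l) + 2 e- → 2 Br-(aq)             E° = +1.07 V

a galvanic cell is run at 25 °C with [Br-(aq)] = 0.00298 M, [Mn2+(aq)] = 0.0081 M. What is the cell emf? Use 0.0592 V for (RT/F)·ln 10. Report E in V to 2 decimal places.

The Br₂/Br⁻ couple has the more positive E°, so it is the cathode; Mn²⁺/Mn is the anode.
The standard potential is +1.07 − (−1.18) = +2.25 V and the balanced reaction transfers n = 2 electrons.
Balancing gives Br2(l) + Mn(s) → 2 Br-(aq) + Mn2+(aq); hence Q = [Br-(aq)]^2·[Mn2+(aq)] = 7.19×10^−8 (log Q = −7.143).
By the Nernst equation, E = +2.25 − (0.0592/2)·(−7.143) = +2.46 V.

+2.46 V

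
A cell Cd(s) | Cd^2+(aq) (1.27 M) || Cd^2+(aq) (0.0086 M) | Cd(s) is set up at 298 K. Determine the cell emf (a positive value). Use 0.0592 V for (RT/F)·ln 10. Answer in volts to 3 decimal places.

For a concentration cell E°cell = 0, since both electrodes use the same couple.
The compartment with the higher Cd^2+(aq) concentration (1.27 M) acts as the cathode; ions are reduced there and produced at the dilute (0.0086 M) anode.
With n = 2, Ecell = −(0.0592/2)·log([dilute]/[conc]) = −(0.0592/2)·log(0.0086/1.27) = +0.064 V.

0.064 V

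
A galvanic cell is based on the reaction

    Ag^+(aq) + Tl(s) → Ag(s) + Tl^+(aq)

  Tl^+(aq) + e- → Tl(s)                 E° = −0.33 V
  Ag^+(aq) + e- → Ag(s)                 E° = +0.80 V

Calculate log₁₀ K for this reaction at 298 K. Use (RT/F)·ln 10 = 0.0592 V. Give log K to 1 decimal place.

The Ag⁺/Ag couple is reduced (cathode); E°cell = +0.80 − (−0.33) = +1.13 V with n = 1.
At equilibrium E = 0, so log K = nE°cell / 0.0592 = (1)(+1.13) / 0.0592 = 19.1.

log K = 19.1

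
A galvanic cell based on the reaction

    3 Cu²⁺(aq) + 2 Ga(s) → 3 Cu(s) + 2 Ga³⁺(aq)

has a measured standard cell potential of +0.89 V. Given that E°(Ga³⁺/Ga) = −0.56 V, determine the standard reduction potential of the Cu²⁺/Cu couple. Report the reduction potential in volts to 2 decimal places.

+0.33 V

In the reaction as written the Cu²⁺/Cu couple is reduced (cathode) and Ga³⁺/Ga is oxidized (anode), so E°cell = E°(Cu²⁺/Cu) − E°(Ga³⁺/Ga).
E°(Cu²⁺/Cu) = E°cell + E°(anode) = +0.89 + (−0.56) = +0.33 V.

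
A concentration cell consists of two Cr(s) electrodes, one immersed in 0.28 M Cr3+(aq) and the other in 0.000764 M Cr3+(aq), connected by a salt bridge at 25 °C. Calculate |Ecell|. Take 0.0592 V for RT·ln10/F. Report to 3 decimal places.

For a concentration cell E°cell = 0, since both electrodes use the same couple.
The compartment with the higher Cr3+(aq) concentration (0.28 M) acts as the cathode; ions are reduced there and produced at the dilute (0.000764 M) anode.
With n = 3, Ecell = −(0.0592/3)·log([dilute]/[conc]) = −(0.0592/3)·log(0.000764/0.28) = +0.051 V.

0.051 V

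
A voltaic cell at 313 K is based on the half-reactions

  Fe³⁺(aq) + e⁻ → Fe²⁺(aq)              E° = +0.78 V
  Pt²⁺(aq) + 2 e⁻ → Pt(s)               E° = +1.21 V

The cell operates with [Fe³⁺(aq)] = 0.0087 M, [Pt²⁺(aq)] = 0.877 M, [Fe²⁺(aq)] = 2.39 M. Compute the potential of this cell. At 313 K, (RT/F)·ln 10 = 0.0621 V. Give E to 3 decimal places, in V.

Pt²⁺/Pt is reduced (cathode, E° = +1.21 V) and Fe³⁺/Fe²⁺ is oxidized (anode).
E°cell = +1.21 − (+0.78) = +0.43 V, with n = 2 electrons transferred.
For the overall reaction Pt²⁺(aq) + 2 Fe²⁺(aq) → Pt(s) + 2 Fe³⁺(aq), Q = [Fe³⁺(aq)]^2 / ([Pt²⁺(aq)]·[Fe²⁺(aq)]^2) = 1.51×10^−5, giving log Q = −4.821.
E = E° − (0.0621/n)·log Q = +0.43 − (0.0621/2)(−4.821) = +0.580 V.

+0.580 V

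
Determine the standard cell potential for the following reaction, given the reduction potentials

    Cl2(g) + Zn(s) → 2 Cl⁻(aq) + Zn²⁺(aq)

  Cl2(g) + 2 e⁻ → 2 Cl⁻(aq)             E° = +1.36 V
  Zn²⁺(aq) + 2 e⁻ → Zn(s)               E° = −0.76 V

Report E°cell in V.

In the reaction as written, Cl2(g) is reduced (cathode) and Zn²⁺(aq) is produced by oxidation at the anode.
E°cell = E°(cathode) − E°(anode) = +1.36 − (−0.76) = +2.12 V.

+2.12 V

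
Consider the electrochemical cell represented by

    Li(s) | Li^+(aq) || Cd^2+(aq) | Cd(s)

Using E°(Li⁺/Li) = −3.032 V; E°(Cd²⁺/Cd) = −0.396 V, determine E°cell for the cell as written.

+2.636 V

By convention the left-hand electrode in cell notation is the anode (oxidation) and the right-hand electrode is the cathode (reduction).
E°cell = E°(right) − E°(left) = −0.396 − (−3.032) = +2.636 V.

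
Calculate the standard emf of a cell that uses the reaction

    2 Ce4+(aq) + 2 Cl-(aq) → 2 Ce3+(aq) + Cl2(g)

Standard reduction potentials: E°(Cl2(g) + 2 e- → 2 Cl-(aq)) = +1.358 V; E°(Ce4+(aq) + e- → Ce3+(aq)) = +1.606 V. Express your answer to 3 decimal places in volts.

+0.248 V

In the reaction as written, Ce4+(aq) is reduced (cathode) and Cl2(g) is produced by oxidation at the anode.
E°cell = E°(cathode) − E°(anode) = +1.606 − (+1.358) = +0.248 V.
The positive value indicates the reaction is spontaneous as written.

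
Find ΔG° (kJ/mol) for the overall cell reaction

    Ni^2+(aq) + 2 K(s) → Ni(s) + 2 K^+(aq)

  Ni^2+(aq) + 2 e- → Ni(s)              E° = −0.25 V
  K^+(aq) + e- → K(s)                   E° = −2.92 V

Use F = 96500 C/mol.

In the reaction as written Ni^2+(aq) is reduced, so the Ni²⁺/Ni couple is the cathode and K⁺/K is the anode.
E°cell = −0.25 − (−2.92) = +2.67 V; balancing electrons gives n = 2.
ΔG° = −nFE°cell = −(2)(96500)(+2.67) J/mol = −515 kJ/mol.

−515 kJ/mol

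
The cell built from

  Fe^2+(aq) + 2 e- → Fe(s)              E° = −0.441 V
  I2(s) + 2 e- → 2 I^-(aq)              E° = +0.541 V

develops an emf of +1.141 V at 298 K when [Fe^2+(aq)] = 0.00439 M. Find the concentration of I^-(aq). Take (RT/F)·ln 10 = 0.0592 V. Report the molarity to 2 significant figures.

0.031 M

I₂/I⁻ is the cathode (higher E°); E°cell = +0.541 − (−0.441) = +0.982 V with n = 2.
Since E = E° − (0.0592/n)·log Q, log Q = n(E° − E)/0.0592 = −5.372.
For I2(s) + Fe(s) → 2 I^-(aq) + Fe^2+(aq), the reaction quotient is Q = [I^-(aq)]^2·[Fe^2+(aq)].
Substituting the known concentrations and solving, log [I^-(aq)] = −1.507 and [I^-(aq)] = 0.031 M.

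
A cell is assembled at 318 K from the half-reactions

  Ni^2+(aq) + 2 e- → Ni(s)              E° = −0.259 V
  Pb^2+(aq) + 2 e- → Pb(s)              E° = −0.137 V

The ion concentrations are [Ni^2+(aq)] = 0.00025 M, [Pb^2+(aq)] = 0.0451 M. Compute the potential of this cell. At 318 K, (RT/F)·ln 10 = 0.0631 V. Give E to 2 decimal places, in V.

Pb²⁺/Pb is reduced (cathode, E° = −0.137 V) and Ni²⁺/Ni is oxidized (anode).
E°cell = E°cat − E°an = −0.137 − (−0.259) = +0.122 V; n = 2.
For the overall reaction Pb^2+(aq) + Ni(s) → Pb(s) + Ni^2+(aq), Q = [Ni^2+(aq)] / [Pb^2+(aq)] = 0.00554, giving log Q = −2.256.
By the Nernst equation, E = +0.122 − (0.0631/2)·(−2.256) = +0.19 V.

+0.19 V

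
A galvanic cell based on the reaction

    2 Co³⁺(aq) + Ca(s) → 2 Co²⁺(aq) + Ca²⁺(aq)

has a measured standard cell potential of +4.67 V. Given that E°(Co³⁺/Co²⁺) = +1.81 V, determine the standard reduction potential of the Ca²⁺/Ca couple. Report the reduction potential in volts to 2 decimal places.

In the reaction as written the Co³⁺/Co²⁺ couple is reduced (cathode) and Ca²⁺/Ca is oxidized (anode), so E°cell = E°(Co³⁺/Co²⁺) − E°(Ca²⁺/Ca).
E°(Ca²⁺/Ca) = E°(cathode) − E°cell = +1.81 − (+4.67) = −2.86 V.

−2.86 V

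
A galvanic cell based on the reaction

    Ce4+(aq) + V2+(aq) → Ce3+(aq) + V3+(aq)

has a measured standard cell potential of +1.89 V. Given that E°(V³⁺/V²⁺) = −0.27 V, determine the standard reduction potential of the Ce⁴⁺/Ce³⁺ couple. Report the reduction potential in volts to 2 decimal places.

+1.62 V

In the reaction as written the Ce⁴⁺/Ce³⁺ couple is reduced (cathode) and V³⁺/V²⁺ is oxidized (anode), so E°cell = E°(Ce⁴⁺/Ce³⁺) − E°(V³⁺/V²⁺).
E°(Ce⁴⁺/Ce³⁺) = E°cell + E°(anode) = +1.89 + (−0.27) = +1.62 V.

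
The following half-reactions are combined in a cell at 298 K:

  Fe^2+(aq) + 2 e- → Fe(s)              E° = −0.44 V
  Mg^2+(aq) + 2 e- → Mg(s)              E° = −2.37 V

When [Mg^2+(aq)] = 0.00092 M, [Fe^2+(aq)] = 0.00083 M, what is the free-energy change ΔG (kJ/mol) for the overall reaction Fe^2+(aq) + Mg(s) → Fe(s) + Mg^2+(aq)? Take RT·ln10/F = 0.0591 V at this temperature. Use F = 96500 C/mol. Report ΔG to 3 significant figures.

With Fe²⁺/Fe reduced at the cathode, E°cell = −0.44 − (−2.37) = +1.93 V and n = 2.
The reaction quotient is [Mg^2+(aq)] / [Fe^2+(aq)] = 1.11; by Nernst, E = +1.93 − (0.0591/2)(0.045) = +1.9287 V.
Finally ΔG = −nFE = −(2)(96500 C/mol)(+1.9287 V) = −372 kJ/mol.

−372 kJ/mol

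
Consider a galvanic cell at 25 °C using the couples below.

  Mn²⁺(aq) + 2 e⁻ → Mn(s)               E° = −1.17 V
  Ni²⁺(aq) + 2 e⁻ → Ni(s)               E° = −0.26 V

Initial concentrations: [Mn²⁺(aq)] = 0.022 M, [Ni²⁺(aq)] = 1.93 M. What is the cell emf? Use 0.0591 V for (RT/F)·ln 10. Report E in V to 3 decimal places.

+0.967 V

Ni²⁺/Ni is reduced (cathode, E° = −0.26 V) and Mn²⁺/Mn is oxidized (anode).
E°cell = −0.26 − (−1.17) = +0.91 V, with n = 2 electrons transferred.
Balancing gives Ni²⁺(aq) + Mn(s) → Ni(s) + Mn²⁺(aq); hence Q = [Mn²⁺(aq)] / [Ni²⁺(aq)] = 0.0114 (log Q = −1.943).
E = E° − (0.0591/n)·log Q = +0.91 − (0.0591/2)(−1.943) = +0.967 V.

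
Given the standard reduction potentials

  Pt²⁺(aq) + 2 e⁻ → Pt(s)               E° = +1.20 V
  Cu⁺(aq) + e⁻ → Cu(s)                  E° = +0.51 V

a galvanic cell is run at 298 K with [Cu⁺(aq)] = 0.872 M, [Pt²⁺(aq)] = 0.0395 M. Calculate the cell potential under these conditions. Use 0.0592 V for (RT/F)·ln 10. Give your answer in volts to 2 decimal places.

The Pt²⁺/Pt couple has the more positive E°, so it is the cathode; Cu⁺/Cu is the anode.
E°cell = +1.20 − (+0.51) = +0.69 V, with n = 2 electrons transferred.
For the overall reaction Pt²⁺(aq) + 2 Cu(s) → Pt(s) + 2 Cu⁺(aq), Q = [Cu⁺(aq)]^2 / [Pt²⁺(aq)] = 19.3, giving log Q = 1.284.
By the Nernst equation, E = +0.69 − (0.0592/2)·(1.284) = +0.65 V.

+0.65 V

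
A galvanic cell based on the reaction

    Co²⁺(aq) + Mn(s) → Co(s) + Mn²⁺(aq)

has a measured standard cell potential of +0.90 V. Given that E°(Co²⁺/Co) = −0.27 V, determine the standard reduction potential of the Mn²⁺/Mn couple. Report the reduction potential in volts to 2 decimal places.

In the reaction as written the Co²⁺/Co couple is reduced (cathode) and Mn²⁺/Mn is oxidized (anode), so E°cell = E°(Co²⁺/Co) − E°(Mn²⁺/Mn).
E°(Mn²⁺/Mn) = E°(cathode) − E°cell = −0.27 − (+0.90) = −1.17 V.

−1.17 V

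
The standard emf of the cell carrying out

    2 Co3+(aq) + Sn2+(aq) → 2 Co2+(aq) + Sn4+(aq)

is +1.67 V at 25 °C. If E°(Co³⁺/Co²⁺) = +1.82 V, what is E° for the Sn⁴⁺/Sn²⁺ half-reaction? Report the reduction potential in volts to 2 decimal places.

+0.15 V

In the reaction as written the Co³⁺/Co²⁺ couple is reduced (cathode) and Sn⁴⁺/Sn²⁺ is oxidized (anode), so E°cell = E°(Co³⁺/Co²⁺) − E°(Sn⁴⁺/Sn²⁺).
E°(Sn⁴⁺/Sn²⁺) = E°(cathode) − E°cell = +1.82 − (+1.67) = +0.15 V.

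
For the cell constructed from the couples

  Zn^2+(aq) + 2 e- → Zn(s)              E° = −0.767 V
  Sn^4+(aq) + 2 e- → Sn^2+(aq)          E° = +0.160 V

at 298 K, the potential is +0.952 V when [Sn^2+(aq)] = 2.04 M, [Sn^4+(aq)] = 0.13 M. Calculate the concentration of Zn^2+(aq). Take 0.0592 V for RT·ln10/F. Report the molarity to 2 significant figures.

With Sn⁴⁺/Sn²⁺ at the cathode and Zn²⁺/Zn at the anode, E°cell = +0.160 − (−0.767) = +0.927 V (n = 2).
From the Nernst equation, log Q = n(E° − E)/0.0592 = 2·(+0.927 − (+0.952))/0.0592 = −0.845.
The balanced reaction is Sn^4+(aq) + Zn(s) → Sn^2+(aq) + Zn^2+(aq), so Q = ([Sn^2+(aq)]·[Zn^2+(aq)]) / [Sn^4+(aq)].
Solving for the unknown gives log [Zn^2+(aq)] = −2.041, so [Zn^2+(aq)] ≈ 0.0091 M.

0.0091 M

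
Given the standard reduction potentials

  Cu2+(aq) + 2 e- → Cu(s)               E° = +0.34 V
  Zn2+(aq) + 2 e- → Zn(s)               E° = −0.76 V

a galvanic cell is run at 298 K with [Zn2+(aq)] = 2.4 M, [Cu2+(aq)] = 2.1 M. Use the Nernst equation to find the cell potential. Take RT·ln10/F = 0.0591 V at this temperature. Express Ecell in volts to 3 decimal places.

+1.098 V

Cu²⁺/Cu is reduced (cathode, E° = +0.34 V) and Zn²⁺/Zn is oxidized (anode).
E°cell = E°cat − E°an = +0.34 − (−0.76) = +1.10 V; n = 2.
Balancing gives Cu2+(aq) + Zn(s) → Cu(s) + Zn2+(aq); hence Q = [Zn2+(aq)] / [Cu2+(aq)] = 1.14 (log Q = 0.058).
By the Nernst equation, E = +1.10 − (0.0591/2)·(0.058) = +1.098 V.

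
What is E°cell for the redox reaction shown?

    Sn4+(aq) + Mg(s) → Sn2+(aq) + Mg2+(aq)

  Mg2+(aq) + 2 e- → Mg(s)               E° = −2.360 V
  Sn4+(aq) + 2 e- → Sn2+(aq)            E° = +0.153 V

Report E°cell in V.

+2.513 V

Sn4+(aq) gains electrons, so the Sn⁴⁺/Sn²⁺ couple is the cathode; the Mg²⁺/Mg couple is the anode.
E°cell = E°(cathode) − E°(anode) = +0.153 − (−2.360) = +2.513 V.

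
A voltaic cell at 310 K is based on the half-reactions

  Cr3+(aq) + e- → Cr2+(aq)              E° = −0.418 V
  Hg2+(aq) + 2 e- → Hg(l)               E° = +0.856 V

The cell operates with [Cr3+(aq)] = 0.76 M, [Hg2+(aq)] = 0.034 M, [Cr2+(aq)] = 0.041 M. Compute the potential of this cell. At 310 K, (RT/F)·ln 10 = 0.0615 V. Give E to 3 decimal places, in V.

Since E°(Hg²⁺/Hg) > E°(Cr³⁺/Cr²⁺), Hg²⁺/Hg serves as the cathode.
E°cell = +0.856 − (−0.418) = +1.274 V, with n = 2 electrons transferred.
The balanced reaction is Hg2+(aq) + 2 Cr2+(aq) → Hg(l) + 2 Cr3+(aq), so Q = [Cr3+(aq)]^2 / ([Hg2+(aq)]·[Cr2+(aq)]^2) = 1.01×10^4 and log Q = 4.005.
By the Nernst equation, E = +1.274 − (0.0615/2)·(4.005) = +1.151 V.

+1.151 V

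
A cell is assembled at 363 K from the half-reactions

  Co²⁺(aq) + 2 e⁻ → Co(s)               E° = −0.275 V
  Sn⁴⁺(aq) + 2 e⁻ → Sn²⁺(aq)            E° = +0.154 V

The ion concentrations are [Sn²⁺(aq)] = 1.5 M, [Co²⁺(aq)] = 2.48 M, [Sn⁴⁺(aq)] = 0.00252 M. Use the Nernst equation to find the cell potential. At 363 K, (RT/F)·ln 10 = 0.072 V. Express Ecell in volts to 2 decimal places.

The Sn⁴⁺/Sn²⁺ couple has the more positive E°, so it is the cathode; Co²⁺/Co is the anode.
E°cell = +0.154 − (−0.275) = +0.429 V, with n = 2 electrons transferred.
For the overall reaction Sn⁴⁺(aq) + Co(s) → Sn²⁺(aq) + Co²⁺(aq), Q = ([Sn²⁺(aq)]·[Co²⁺(aq)]) / [Sn⁴⁺(aq)] = 1.48×10^3, giving log Q = 3.169.
By the Nernst equation, E = +0.429 − (0.072/2)·(3.169) = +0.31 V.

+0.31 V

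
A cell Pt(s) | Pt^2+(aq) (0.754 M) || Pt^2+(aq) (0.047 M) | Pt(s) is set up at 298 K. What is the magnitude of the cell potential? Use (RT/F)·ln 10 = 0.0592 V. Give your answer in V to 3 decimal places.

For a concentration cell E°cell = 0, since both electrodes use the same couple.
The compartment with the higher Pt^2+(aq) concentration (0.754 M) acts as the cathode; ions are reduced there and produced at the dilute (0.047 M) anode.
With n = 2, Ecell = −(0.0592/2)·log([dilute]/[conc]) = −(0.0592/2)·log(0.047/0.754) = +0.036 V.

0.036 V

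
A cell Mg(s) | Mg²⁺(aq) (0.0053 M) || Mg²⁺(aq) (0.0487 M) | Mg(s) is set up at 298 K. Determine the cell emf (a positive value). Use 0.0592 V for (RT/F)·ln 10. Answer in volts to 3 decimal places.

0.029 V

For a concentration cell E°cell = 0, since both electrodes use the same couple.
The compartment with the higher Mg²⁺(aq) concentration (0.0487 M) acts as the cathode; ions are reduced there and produced at the dilute (0.0053 M) anode.
With n = 2, Ecell = −(0.0592/2)·log([dilute]/[conc]) = −(0.0592/2)·log(0.0053/0.0487) = +0.029 V.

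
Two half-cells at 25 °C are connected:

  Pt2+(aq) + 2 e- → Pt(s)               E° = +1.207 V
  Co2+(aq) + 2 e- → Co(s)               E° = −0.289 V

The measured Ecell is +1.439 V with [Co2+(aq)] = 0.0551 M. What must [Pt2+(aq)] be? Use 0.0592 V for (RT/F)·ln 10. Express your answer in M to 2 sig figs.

With Pt²⁺/Pt at the cathode and Co²⁺/Co at the anode, E°cell = +1.207 − (−0.289) = +1.496 V (n = 2).
From the Nernst equation, log Q = n(E° − E)/0.0592 = 2·(+1.496 − (+1.439))/0.0592 = 1.926.
The balanced reaction is Pt2+(aq) + Co(s) → Pt(s) + Co2+(aq), so Q = [Co2+(aq)] / [Pt2+(aq)].
Isolating [Pt2+(aq)] in Q = 10^{1.926} yields log [Pt2+(aq)] = −3.185, i.e. 0.00065 M.

0.00065 M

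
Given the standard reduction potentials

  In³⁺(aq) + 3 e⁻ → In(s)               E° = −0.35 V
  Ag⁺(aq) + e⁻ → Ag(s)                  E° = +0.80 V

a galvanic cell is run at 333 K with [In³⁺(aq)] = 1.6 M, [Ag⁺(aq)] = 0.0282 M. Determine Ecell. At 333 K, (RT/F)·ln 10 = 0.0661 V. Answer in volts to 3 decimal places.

Since E°(Ag⁺/Ag) > E°(In³⁺/In), Ag⁺/Ag serves as the cathode.
E°cell = E°cat − E°an = +0.80 − (−0.35) = +1.15 V; n = 3.
Balancing gives 3 Ag⁺(aq) + In(s) → 3 Ag(s) + In³⁺(aq); hence Q = [In³⁺(aq)] / [Ag⁺(aq)]^3 = 7.13×10^4 (log Q = 4.853).
By the Nernst equation, E = +1.15 − (0.0661/3)·(4.853) = +1.043 V.

+1.043 V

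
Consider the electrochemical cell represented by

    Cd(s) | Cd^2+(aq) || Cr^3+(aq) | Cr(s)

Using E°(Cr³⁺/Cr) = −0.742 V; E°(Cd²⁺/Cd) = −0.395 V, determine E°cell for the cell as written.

−0.347 V

By convention the left-hand electrode in cell notation is the anode (oxidation) and the right-hand electrode is the cathode (reduction).
E°cell = E°(right) − E°(left) = −0.742 − (−0.395) = −0.347 V.
The negative sign shows that, as written, the cell would require an external voltage to drive the reaction.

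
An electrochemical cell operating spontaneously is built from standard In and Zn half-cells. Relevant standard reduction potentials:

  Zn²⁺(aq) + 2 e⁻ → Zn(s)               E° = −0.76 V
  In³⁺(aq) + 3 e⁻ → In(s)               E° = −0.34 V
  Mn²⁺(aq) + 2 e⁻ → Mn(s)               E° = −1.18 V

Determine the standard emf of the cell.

Of the two couples in this cell, the one with the more positive reduction potential is reduced at the cathode: here that is In³⁺/In (−0.34 V); Zn²⁺/Zn (−0.76 V) is the anode.
E°cell = E°(cathode) − E°(anode) = −0.34 − (−0.76) = +0.42 V.

+0.42 V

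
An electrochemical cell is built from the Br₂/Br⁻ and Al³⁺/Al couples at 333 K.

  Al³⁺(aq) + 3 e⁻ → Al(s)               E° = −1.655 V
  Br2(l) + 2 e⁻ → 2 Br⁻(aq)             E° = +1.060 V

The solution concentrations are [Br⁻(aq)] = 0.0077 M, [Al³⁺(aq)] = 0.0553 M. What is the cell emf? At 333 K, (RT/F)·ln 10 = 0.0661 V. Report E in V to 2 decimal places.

+2.88 V

The Br₂/Br⁻ couple has the more positive E°, so it is the cathode; Al³⁺/Al is the anode.
E°cell = +1.060 − (−1.655) = +2.715 V, with n = 6 electrons transferred.
The balanced reaction is 3 Br2(l) + 2 Al(s) → 6 Br⁻(aq) + 2 Al³⁺(aq), so Q = [Br⁻(aq)]^6·[Al³⁺(aq)]^2 = 6.37×10^−16 and log Q = −15.196.
E = E° − (0.0661/n)·log Q = +2.715 − (0.0661/6)(−15.196) = +2.88 V.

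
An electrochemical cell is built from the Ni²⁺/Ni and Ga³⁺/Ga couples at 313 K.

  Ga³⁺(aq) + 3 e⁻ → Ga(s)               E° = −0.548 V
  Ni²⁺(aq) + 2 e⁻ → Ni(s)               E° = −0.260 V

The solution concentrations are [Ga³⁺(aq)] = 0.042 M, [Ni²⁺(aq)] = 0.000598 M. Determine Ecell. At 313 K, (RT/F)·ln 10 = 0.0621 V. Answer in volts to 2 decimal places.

Ni²⁺/Ni is reduced (cathode, E° = −0.260 V) and Ga³⁺/Ga is oxidized (anode).
The standard potential is −0.260 − (−0.548) = +0.288 V and the balanced reaction transfers n = 6 electrons.
Balancing gives 3 Ni²⁺(aq) + 2 Ga(s) → 3 Ni(s) + 2 Ga³⁺(aq); hence Q = [Ga³⁺(aq)]^2 / [Ni²⁺(aq)]^3 = 8.25×10^6 (log Q = 6.916).
E = E° − (0.0621/n)·log Q = +0.288 − (0.0621/6)(6.916) = +0.22 V.

+0.22 V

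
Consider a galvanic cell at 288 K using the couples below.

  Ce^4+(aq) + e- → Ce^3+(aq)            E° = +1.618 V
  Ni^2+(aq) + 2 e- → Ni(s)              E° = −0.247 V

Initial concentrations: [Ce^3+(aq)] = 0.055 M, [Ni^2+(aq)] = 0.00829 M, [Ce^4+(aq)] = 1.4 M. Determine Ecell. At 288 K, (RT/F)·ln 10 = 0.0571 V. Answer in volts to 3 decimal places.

+2.005 V

Since E°(Ce⁴⁺/Ce³⁺) > E°(Ni²⁺/Ni), Ce⁴⁺/Ce³⁺ serves as the cathode.
E°cell = E°cat − E°an = +1.618 − (−0.247) = +1.865 V; n = 2.
Balancing gives 2 Ce^4+(aq) + Ni(s) → 2 Ce^3+(aq) + Ni^2+(aq); hence Q = ([Ce^3+(aq)]^2·[Ni^2+(aq)]) / [Ce^4+(aq)]^2 = 1.28×10^−5 (log Q = −4.893).
By the Nernst equation, E = +1.865 − (0.0571/2)·(−4.893) = +2.005 V.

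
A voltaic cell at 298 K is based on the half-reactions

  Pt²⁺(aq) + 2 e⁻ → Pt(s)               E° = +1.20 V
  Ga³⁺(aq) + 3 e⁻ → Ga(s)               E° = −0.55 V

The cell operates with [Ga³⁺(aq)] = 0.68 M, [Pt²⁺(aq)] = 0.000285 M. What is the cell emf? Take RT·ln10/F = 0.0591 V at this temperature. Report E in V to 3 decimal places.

+1.649 V

Pt²⁺/Pt is reduced (cathode, E° = +1.20 V) and Ga³⁺/Ga is oxidized (anode).
E°cell = +1.20 − (−0.55) = +1.75 V, with n = 6 electrons transferred.
The balanced reaction is 3 Pt²⁺(aq) + 2 Ga(s) → 3 Pt(s) + 2 Ga³⁺(aq), so Q = [Ga³⁺(aq)]^2 / [Pt²⁺(aq)]^3 = 2×10^10 and log Q = 10.300.
By the Nernst equation, E = +1.75 − (0.0591/6)·(10.300) = +1.649 V.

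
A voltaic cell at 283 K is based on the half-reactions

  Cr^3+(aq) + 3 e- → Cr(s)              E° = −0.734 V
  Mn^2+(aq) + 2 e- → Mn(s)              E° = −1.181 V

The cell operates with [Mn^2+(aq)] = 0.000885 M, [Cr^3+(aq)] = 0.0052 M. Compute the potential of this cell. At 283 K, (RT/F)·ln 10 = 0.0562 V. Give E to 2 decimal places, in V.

Cr³⁺/Cr is reduced (cathode, E° = −0.734 V) and Mn²⁺/Mn is oxidized (anode).
The standard potential is −0.734 − (−1.181) = +0.447 V and the balanced reaction transfers n = 6 electrons.
Balancing gives 2 Cr^3+(aq) + 3 Mn(s) → 2 Cr(s) + 3 Mn^2+(aq); hence Q = [Mn^2+(aq)]^3 / [Cr^3+(aq)]^2 = 2.56×10^−5 (log Q = −4.591).
E = E° − (0.0562/n)·log Q = +0.447 − (0.0562/6)(−4.591) = +0.49 V.

+0.49 V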